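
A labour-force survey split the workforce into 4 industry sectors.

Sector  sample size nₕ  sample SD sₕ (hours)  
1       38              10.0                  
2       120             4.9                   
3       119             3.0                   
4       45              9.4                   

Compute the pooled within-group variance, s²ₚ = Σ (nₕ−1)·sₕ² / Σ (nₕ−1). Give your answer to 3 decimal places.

36.186

Degrees of freedom: 37 + 119 + 118 + 44 = 318.
Σ(nₕ−1)sₕ² = 37·100 + 119·24.01 + 118·9 + 44·88.36 = 11507.03.
s²ₚ = 11507.03 / 318 = 36.18563... → 36.186.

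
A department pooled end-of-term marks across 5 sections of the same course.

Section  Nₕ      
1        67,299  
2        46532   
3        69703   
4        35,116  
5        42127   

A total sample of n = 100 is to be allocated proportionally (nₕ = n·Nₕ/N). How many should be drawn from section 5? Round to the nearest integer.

N = 67299 + 46532 + 69703 + 35116 + 42127 = 260777.
n_5 = 100·42127/260777 = 16.154... → 16.

16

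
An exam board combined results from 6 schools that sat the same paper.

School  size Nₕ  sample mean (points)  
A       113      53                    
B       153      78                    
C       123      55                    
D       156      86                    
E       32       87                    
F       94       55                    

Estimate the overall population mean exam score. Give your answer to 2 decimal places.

x̄_st = (Σ Nₕx̄ₕ) / (Σ Nₕ) = (113·53 + 153·78 + 123·55 + 156·86 + 32·87 + 94·55) / 671
= 46058 / 671 = 68.6408... → 68.64.

68.64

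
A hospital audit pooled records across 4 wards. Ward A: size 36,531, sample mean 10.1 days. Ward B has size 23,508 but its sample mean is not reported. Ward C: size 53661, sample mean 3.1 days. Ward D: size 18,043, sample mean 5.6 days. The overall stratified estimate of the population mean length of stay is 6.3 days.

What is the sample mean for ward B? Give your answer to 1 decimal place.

8.2

Σ Nₕx̄ₕ = N·μ, so 23508·x̄_B = 131743·6.3 − (36531·10.1 + 53661·3.1 + 18043·5.6).
= 829980.9 − 636353 = 193627.9.
x̄_B = 193627.9 / 23508 = 8.237... → 8.2.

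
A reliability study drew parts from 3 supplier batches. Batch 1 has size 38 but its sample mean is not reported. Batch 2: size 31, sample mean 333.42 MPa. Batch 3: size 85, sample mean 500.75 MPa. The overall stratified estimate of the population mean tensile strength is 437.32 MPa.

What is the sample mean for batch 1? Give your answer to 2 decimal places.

380.20

Σ Nₕx̄ₕ = N·μ, so 38·x̄_1 = 154·437.32 − (31·333.42 + 85·500.75).
= 67347.28 − 52899.77 = 14447.51.
x̄_1 = 14447.51 / 38 = 380.1976... → 380.20.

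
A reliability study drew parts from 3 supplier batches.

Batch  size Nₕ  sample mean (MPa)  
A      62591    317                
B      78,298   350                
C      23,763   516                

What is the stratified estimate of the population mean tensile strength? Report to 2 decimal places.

361.41

N = 62591 + 78298 + 23763 = 164652.
Weight each subgroup mean by Nₕ/N and sum.
Σ Nₕx̄ₕ = 62591·317 + 78298·350 + 23763·516 = 19841347 + 27404300 + 12261708 = 59507355.
Divide by N: 59507355 / 164652 = 361.4129... → 361.41.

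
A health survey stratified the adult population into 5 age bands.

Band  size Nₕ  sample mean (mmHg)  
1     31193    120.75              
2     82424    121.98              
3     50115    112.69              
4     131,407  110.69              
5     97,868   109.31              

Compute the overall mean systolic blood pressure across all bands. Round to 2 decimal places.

x̄_st = (Σ Nₕx̄ₕ) / (Σ Nₕ) = (31193·120.75 + 82424·121.98 + 50115·112.69 + 131407·110.69 + 97868·109.31) / 393007
= 44711485.53 / 393007 = 113.7677... → 113.77.

113.77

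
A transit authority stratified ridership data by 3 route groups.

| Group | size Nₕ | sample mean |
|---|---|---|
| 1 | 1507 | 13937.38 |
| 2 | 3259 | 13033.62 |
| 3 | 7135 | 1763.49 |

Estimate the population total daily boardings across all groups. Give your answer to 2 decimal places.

76062700.39

Population total = Σ Nₕ·x̄ₕ (each stratum's size times its mean).
1507·13937.38 + 3259·13033.62 + 7135·1763.49 = 21003631.66 + 42476567.58 + 12582501.15 = 76062700.39.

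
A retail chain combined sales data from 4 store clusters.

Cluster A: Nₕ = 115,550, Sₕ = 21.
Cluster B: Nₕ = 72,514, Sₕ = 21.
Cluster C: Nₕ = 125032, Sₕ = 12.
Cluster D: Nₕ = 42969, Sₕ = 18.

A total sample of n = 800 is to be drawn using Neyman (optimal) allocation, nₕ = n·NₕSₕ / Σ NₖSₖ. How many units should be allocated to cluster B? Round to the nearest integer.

196

Σ NₕSₕ = 115550·21 + 72514·21 + 125032·12 + 42969·18 = 6223170.
Share for B: 1522794/6223170 = 0.24470.
n_B = 800 × 0.24470 = 195.758... → 196.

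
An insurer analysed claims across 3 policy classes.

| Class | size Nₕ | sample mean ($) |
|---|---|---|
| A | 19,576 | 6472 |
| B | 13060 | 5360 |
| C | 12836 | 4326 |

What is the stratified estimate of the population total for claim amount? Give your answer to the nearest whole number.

Population total = Σ Nₕ·x̄ₕ (each stratum's size times its mean).
19576·6472 + 13060·5360 + 12836·4326 = 126695872 + 70001600 + 55528536 = 252226008.

252226008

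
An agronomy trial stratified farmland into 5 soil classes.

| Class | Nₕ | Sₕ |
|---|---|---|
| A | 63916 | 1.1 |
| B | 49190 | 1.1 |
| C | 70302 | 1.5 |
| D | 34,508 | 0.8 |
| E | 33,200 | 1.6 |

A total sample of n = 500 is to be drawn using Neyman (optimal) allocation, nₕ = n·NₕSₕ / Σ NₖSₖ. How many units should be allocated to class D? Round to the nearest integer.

A: NₕSₕ = 63916·1.1 = 70307.6
B: NₕSₕ = 49190·1.1 = 54109
C: NₕSₕ = 70302·1.5 = 105453
D: NₕSₕ = 34508·0.8 = 27606.4
E: NₕSₕ = 33200·1.6 = 53120
Σ NₕSₕ = 310596.
n_D = 500·27606.4/310596 = 44.441... → 44.

44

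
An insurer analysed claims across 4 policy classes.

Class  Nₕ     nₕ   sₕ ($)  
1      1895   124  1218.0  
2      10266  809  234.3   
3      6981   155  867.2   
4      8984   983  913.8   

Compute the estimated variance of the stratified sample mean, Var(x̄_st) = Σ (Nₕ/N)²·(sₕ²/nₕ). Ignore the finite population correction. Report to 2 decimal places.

N = 28126. Term for each stratum: Wₕ²sₕ²/nₕ.
Var(x̄_st) = 54.30945 + 9.04030 + 298.90018 + 86.67071 = 448.92062 → 448.92.

448.92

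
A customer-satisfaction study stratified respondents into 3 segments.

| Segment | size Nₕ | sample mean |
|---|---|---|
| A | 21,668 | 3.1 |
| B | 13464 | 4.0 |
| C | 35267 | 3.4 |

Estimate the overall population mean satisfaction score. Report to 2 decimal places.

3.42

x̄_st = (Σ Nₕx̄ₕ) / (Σ Nₕ) = (21668·3.1 + 13464·4.0 + 35267·3.4) / 70399
= 240934.6 / 70399 = 3.4224... → 3.42.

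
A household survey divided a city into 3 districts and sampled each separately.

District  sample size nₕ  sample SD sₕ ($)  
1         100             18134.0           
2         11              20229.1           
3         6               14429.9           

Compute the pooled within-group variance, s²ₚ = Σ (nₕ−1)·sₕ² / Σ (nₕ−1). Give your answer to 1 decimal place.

1: (100−1)·18134.0² = 99·328841956 = 32555353644
2: (11−1)·20229.1² = 10·409216486.81 = 4092164868.1
3: (6−1)·14429.9² = 5·208222014.01 = 1041110070.05
Numerator = 37688628582.15; denominator = Σ(nₕ−1) = 114.
s²ₚ = 37688628582.15/114 = 330602005.107... → 330602005.1.

330602005.1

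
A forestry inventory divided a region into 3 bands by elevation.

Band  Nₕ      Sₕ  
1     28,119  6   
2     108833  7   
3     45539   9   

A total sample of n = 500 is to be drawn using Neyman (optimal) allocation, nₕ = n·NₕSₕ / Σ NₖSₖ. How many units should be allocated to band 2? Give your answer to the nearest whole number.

1: NₕSₕ = 28119·6 = 168714
2: NₕSₕ = 108833·7 = 761831
3: NₕSₕ = 45539·9 = 409851
Σ NₕSₕ = 1340396.
n_2 = 500·761831/1340396 = 284.181... → 284.

284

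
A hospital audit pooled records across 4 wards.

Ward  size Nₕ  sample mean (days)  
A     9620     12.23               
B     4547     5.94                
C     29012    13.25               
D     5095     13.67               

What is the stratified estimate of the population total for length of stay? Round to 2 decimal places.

598719.43

A: 9620·12.23 = 117652.6
B: 4547·5.94 = 27009.18
C: 29012·13.25 = 384409
D: 5095·13.67 = 69648.65
τ̂ = Σ Nₕx̄ₕ = 598719.43.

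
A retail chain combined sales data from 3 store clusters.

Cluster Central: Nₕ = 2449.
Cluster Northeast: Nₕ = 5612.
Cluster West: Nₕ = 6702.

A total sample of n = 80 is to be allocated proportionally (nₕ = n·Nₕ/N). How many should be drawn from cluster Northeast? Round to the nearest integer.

N = 2449 + 5612 + 6702 = 14763.
n_Northeast = 80·5612/14763 = 30.411... → 30.

30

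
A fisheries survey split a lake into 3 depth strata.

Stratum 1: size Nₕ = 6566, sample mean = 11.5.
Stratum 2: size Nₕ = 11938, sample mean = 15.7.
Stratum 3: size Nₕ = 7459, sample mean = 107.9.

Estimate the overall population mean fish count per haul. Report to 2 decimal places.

N = 25963; weights Wₕ = Nₕ/N = (0.2529, 0.4598, 0.2873).
x̄_st = Σ Wₕ·x̄ₕ = 0.2529·11.5 + 0.4598·15.7 + 0.2873·107.9 ≈ 41.1263...
→ 41.13.

41.13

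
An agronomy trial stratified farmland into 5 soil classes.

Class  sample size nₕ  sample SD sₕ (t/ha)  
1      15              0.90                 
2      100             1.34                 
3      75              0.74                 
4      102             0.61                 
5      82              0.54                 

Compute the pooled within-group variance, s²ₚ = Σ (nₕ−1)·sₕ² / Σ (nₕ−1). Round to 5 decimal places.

Degrees of freedom: 14 + 99 + 74 + 101 + 81 = 369.
Σ(nₕ−1)sₕ² = 14·0.81 + 99·1.7956 + 74·0.5476 + 101·0.3721 + 81·0.2916 = 290.8285.
s²ₚ = 290.8285 / 369 = 0.7881531... → 0.78815.

0.78815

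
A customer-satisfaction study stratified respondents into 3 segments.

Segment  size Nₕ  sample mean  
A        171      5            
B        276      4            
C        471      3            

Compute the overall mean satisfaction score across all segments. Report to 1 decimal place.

3.7

N = 918; weights Wₕ = Nₕ/N = (0.1863, 0.3007, 0.5131).
x̄_st = Σ Wₕ·x̄ₕ = 0.1863·5 + 0.3007·4 + 0.5131·3 ≈ 3.673...
→ 3.7.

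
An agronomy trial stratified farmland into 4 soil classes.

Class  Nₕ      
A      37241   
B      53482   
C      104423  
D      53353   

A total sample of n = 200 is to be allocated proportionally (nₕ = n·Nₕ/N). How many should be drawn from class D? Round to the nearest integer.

43

Share of class D = 53353/248499 = 0.21470.
Allocate 200 × 0.21470 = 42.940... → 43.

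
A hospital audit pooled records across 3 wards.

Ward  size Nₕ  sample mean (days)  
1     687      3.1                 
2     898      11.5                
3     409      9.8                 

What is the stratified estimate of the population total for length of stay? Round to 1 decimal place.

1: 687·3.1 = 2129.7
2: 898·11.5 = 10327
3: 409·9.8 = 4008.2
τ̂ = Σ Nₕx̄ₕ = 16464.9.

16464.9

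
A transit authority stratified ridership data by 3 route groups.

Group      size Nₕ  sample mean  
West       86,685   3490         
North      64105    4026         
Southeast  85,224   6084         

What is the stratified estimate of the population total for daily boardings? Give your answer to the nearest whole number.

1079120196

Estimate total by summing Nₕ·x̄ₕ over strata.
86685·3490 + 64105·4026 + 85224·6084 = 302530650 + 258086730 + 518502816 = 1079120196.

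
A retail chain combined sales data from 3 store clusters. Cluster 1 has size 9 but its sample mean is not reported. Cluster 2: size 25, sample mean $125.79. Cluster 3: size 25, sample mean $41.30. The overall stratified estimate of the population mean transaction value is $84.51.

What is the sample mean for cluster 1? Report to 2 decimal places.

89.87

N = 9 + 25 + 25 = 59.
Overall total = μ·N = 84.51·59 = 4986.09.
Subtract the known strata: 25·125.79 + 25·41.30 = 4177.25.
Remaining total for cluster 1: 4986.09 − 4177.25 = 808.84.
Divide by its size: 808.84 / 9 = 89.8711... → 89.87.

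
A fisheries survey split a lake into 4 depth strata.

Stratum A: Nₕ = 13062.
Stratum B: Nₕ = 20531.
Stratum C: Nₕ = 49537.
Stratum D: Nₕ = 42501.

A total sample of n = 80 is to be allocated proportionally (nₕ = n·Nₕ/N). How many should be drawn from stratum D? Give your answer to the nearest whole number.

Share of stratum D = 42501/125631 = 0.33830.
Allocate 80 × 0.33830 = 27.064... → 27.

27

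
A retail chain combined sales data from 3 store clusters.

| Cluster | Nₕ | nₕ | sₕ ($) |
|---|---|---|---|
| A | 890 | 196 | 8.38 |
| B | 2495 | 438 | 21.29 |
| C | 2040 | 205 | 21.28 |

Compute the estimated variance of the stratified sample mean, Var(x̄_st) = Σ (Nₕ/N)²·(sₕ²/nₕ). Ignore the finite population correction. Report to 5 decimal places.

N = 5425. Term for each stratum: Wₕ²sₕ²/nₕ.
Var(x̄_st) = 0.00964301 + 0.21888642 + 0.31235628 = 0.54088571 → 0.54089.

0.54089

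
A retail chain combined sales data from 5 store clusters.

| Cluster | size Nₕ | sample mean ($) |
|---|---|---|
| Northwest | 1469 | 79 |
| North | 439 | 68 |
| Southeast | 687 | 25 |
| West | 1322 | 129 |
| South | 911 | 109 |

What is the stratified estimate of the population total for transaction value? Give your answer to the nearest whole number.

432915

Population total = Σ Nₕ·x̄ₕ (each stratum's size times its mean).
1469·79 + 439·68 + 687·25 + 1322·129 + 911·109 = 116051 + 29852 + 17175 + 170538 + 99299 = 432915.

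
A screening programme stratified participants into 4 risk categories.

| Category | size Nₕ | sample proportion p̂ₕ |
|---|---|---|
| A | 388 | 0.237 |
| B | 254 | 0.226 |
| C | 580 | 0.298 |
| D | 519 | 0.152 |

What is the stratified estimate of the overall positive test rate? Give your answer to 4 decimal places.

Wₕ = Nₕ/N with N = 1741: 0.2229, 0.1459, 0.3331, 0.2981.
p̂_st = 0.2229·0.237 + 0.1459·0.226 + 0.3331·0.298 + 0.2981·0.152 ≈ 0.230378... → 0.2304.

0.2304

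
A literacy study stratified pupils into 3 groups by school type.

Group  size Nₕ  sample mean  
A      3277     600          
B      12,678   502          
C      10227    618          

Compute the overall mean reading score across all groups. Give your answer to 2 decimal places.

N = 3277 + 12678 + 10227 = 26182.
Overall mean = Σ (Nₕ/N)·x̄ₕ — weight by population share, not a simple average.
Σ Nₕx̄ₕ = 3277·600 + 12678·502 + 10227·618 = 1966200 + 6364356 + 6320286 = 14650842.
Divide by N: 14650842 / 26182 = 559.5769... → 559.58.

559.58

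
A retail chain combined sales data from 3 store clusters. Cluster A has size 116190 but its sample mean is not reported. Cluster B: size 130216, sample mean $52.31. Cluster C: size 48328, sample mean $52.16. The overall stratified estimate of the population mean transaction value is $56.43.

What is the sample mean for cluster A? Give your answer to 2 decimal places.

Σ Nₕx̄ₕ = N·μ, so 116190·x̄_A = 294734·56.43 − (130216·52.31 + 48328·52.16).
= 16631839.62 − 9332387.44 = 7299452.18.
x̄_A = 7299452.18 / 116190 = 62.8234... → 62.82.

62.82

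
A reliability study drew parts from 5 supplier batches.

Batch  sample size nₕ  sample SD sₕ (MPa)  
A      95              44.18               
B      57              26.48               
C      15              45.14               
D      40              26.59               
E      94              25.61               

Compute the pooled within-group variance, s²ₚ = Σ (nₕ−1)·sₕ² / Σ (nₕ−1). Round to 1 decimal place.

A: (95−1)·44.18² = 94·1951.8724 = 183476.0056
B: (57−1)·26.48² = 56·701.1904 = 39266.6624
C: (15−1)·45.14² = 14·2037.6196 = 28526.6744
D: (40−1)·26.59² = 39·707.0281 = 27574.0959
E: (94−1)·25.61² = 93·655.8721 = 60996.1053
Numerator = 339839.5436; denominator = Σ(nₕ−1) = 296.
s²ₚ = 339839.5436/296 = 1148.107... → 1148.1.

1148.1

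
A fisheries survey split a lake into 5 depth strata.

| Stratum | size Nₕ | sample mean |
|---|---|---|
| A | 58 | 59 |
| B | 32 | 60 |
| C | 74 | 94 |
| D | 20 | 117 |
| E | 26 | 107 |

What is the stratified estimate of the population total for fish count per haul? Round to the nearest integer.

17420

A: 58·59 = 3422
B: 32·60 = 1920
C: 74·94 = 6956
D: 20·117 = 2340
E: 26·107 = 2782
τ̂ = Σ Nₕx̄ₕ = 17420.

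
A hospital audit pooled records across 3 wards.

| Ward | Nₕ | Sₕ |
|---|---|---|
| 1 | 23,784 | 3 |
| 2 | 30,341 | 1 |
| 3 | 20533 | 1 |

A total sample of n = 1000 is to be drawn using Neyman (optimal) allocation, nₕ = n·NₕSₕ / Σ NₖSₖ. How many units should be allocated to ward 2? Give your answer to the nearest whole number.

248

1: NₕSₕ = 23784·3 = 71352
2: NₕSₕ = 30341·1 = 30341
3: NₕSₕ = 20533·1 = 20533
Σ NₕSₕ = 122226.
n_2 = 1000·30341/122226 = 248.237... → 248.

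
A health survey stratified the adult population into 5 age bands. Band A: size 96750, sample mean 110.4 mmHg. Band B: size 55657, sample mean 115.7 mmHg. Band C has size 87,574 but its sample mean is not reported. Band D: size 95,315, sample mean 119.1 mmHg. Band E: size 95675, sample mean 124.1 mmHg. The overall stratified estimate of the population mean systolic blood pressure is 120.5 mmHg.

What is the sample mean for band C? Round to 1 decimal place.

132.3

Σ Nₕx̄ₕ = N·μ, so 87574·x̄_C = 430971·120.5 − (96750·110.4 + 55657·115.7 + 95315·119.1 + 95675·124.1).
= 51932005.5 − 40345998.9 = 11586006.6.
x̄_C = 11586006.6 / 87574 = 132.300... → 132.3.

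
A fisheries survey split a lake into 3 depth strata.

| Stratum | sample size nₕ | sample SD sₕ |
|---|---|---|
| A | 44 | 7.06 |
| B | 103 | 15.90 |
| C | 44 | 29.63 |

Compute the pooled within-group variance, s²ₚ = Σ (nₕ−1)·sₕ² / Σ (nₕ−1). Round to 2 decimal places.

349.37

A: (44−1)·7.06² = 43·49.8436 = 2143.2748
B: (103−1)·15.90² = 102·252.81 = 25786.62
C: (44−1)·29.63² = 43·877.9369 = 37751.2867
Numerator = 65681.1815; denominator = Σ(nₕ−1) = 188.
s²ₚ = 65681.1815/188 = 349.3680... → 349.37.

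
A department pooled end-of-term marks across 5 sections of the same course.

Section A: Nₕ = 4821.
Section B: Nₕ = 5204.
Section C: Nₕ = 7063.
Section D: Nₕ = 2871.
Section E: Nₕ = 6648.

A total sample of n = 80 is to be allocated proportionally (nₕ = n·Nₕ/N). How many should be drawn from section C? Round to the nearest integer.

Share of section C = 7063/26607 = 0.26546.
Allocate 80 × 0.26546 = 21.237... → 21.

21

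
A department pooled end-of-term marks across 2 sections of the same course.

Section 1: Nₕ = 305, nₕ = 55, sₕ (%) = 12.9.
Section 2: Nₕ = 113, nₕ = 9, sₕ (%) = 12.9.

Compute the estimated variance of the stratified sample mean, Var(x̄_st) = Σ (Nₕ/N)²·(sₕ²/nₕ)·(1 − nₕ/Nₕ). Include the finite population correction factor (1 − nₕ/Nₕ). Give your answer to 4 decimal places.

N = 418. Term for each stratum: Wₕ²sₕ²/nₕ·(1−nₕ/Nₕ).
Var(x̄_st) = 1.3203954 + 1.2436441 = 2.5640396 → 2.5640.

2.5640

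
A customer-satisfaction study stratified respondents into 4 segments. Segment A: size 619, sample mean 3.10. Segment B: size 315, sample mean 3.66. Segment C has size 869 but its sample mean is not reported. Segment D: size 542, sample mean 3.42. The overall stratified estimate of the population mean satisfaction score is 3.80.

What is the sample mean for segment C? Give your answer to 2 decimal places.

N = 619 + 315 + 869 + 542 = 2345.
Overall total = μ·N = 3.80·2345 = 8911.
Subtract the known strata: 619·3.10 + 315·3.66 + 542·3.42 = 4925.44.
Remaining total for segment C: 8911 − 4925.44 = 3985.56.
Divide by its size: 3985.56 / 869 = 4.5864... → 4.59.

4.59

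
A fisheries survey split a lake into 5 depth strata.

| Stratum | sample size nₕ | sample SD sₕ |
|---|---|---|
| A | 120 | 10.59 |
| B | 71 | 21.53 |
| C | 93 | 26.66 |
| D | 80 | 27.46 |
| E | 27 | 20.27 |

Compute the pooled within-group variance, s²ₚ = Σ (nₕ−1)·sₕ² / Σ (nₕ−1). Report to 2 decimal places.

A: (120−1)·10.59² = 119·112.1481 = 13345.6239
B: (71−1)·21.53² = 70·463.5409 = 32447.863
C: (93−1)·26.66² = 92·710.7556 = 65389.5152
D: (80−1)·27.46² = 79·754.0516 = 59570.0764
E: (27−1)·20.27² = 26·410.8729 = 10682.6954
Numerator = 181435.7739; denominator = Σ(nₕ−1) = 386.
s²ₚ = 181435.7739/386 = 470.0409... → 470.04.

470.04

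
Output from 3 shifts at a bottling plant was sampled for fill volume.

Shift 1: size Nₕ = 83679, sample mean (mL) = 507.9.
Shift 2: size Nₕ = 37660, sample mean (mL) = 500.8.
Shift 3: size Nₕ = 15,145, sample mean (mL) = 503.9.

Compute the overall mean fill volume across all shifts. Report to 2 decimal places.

505.50

N = 136484; weights Wₕ = Nₕ/N = (0.6131, 0.2759, 0.1110).
x̄_st = Σ Wₕ·x̄ₕ = 0.6131·507.9 + 0.2759·500.8 + 0.1110·503.9 ≈ 505.4970...
→ 505.50.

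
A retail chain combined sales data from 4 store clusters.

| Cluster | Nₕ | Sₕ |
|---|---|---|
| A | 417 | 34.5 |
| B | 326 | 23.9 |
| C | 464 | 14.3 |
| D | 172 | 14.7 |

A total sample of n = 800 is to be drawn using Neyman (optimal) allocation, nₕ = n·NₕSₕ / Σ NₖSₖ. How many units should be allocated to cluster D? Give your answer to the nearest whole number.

65

Σ NₕSₕ = 417·34.5 + 326·23.9 + 464·14.3 + 172·14.7 = 31341.5.
Share for D: 2528.4/31341.5 = 0.08067.
n_D = 800 × 0.08067 = 64.538... → 65.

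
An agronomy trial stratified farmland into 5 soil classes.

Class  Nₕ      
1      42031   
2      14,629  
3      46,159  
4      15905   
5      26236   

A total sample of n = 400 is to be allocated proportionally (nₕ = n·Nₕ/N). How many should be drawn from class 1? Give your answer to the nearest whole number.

116

Share of class 1 = 42031/144960 = 0.28995.
Allocate 400 × 0.28995 = 115.980... → 116.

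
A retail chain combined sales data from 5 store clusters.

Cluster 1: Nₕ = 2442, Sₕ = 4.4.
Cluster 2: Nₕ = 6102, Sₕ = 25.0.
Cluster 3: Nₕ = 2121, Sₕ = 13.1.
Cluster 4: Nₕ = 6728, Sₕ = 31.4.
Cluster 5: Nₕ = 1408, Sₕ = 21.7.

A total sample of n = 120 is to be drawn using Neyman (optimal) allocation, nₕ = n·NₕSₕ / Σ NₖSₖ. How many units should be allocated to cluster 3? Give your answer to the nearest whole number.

Σ NₕSₕ = 2442·4.4 + 6102·25.0 + 2121·13.1 + 6728·31.4 + 1408·21.7 = 432892.7.
Share for 3: 27785.1/432892.7 = 0.06418.
n_3 = 120 × 0.06418 = 7.702... → 8.

8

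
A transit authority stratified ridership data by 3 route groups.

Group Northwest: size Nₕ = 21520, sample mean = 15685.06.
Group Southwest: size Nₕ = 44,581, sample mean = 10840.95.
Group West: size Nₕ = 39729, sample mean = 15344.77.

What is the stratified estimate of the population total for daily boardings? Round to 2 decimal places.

1430475250.48

Estimate total by summing Nₕ·x̄ₕ over strata.
21520·15685.06 + 44581·10840.95 + 39729·15344.77 = 337542491.2 + 483300391.95 + 609632367.33 = 1430475250.48.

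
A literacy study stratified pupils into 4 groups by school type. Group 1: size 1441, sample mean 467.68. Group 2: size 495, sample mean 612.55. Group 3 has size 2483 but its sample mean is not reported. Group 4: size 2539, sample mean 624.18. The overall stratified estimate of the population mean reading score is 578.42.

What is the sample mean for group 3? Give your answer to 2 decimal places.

589.09

N = 1441 + 495 + 2483 + 2539 = 6958.
Overall total = μ·N = 578.42·6958 = 4024646.36.
Subtract the known strata: 1441·467.68 + 495·612.55 + 2539·624.18 = 2561932.15.
Remaining total for group 3: 4024646.36 − 2561932.15 = 1462714.21.
Divide by its size: 1462714.21 / 2483 = 589.0915... → 589.09.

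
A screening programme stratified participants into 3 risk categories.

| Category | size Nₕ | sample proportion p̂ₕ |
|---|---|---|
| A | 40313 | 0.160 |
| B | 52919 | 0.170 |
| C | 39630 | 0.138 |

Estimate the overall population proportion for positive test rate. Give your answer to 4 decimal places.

0.1574

N = 40313 + 52919 + 39630 = 132862.
Overall proportion = Σ (Nₕ/N)·p̂ₕ.
Σ Nₕp̂ₕ = 6450.08 + 8996.23 + 5468.94 = 20915.25.
20915.25 / 132862 = 0.157421... → 0.1574.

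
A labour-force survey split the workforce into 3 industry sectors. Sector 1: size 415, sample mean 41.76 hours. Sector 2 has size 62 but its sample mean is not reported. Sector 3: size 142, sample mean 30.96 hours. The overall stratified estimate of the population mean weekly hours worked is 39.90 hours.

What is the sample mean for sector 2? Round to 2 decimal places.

47.93

N = 415 + 62 + 142 = 619.
Overall total = μ·N = 39.90·619 = 24698.1.
Subtract the known strata: 415·41.76 + 142·30.96 = 21726.72.
Remaining total for sector 2: 24698.1 − 21726.72 = 2971.38.
Divide by its size: 2971.38 / 62 = 47.9255... → 47.93.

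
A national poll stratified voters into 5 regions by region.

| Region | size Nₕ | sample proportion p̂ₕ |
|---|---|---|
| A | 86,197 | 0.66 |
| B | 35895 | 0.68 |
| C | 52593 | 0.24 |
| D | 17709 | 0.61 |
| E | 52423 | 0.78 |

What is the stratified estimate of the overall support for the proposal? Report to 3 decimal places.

N = 86197 + 35895 + 52593 + 17709 + 52423 = 244817.
Overall proportion = Σ (Nₕ/N)·p̂ₕ.
Σ Nₕp̂ₕ = 56890.02 + 24408.6 + 12622.32 + 10802.49 + 40889.94 = 145613.37.
145613.37 / 244817 = 0.59478... → 0.595.

0.595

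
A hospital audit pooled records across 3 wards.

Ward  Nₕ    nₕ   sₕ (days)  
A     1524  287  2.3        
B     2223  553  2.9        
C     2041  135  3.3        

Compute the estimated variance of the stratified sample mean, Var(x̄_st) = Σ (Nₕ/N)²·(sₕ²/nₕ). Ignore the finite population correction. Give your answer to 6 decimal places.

0.013552

N = 5788. Term for each stratum: Wₕ²sₕ²/nₕ.
Var(x̄_st) = 0.001277870 + 0.002243328 + 0.010030511 = 0.013551709 → 0.013552.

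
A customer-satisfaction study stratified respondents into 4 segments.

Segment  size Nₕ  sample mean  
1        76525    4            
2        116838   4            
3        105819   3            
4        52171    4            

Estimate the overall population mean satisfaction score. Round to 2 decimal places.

x̄_st = (Σ Nₕx̄ₕ) / (Σ Nₕ) = (76525·4 + 116838·4 + 105819·3 + 52171·4) / 351353
= 1299593 / 351353 = 3.6988... → 3.70.

3.70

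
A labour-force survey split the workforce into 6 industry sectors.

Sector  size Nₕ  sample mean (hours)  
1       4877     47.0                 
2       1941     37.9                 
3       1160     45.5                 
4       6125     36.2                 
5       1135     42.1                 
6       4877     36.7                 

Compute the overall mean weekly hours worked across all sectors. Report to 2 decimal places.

N = 20115; weights Wₕ = Nₕ/N = (0.2425, 0.0965, 0.0577, 0.3045, 0.0564, 0.2425).
x̄_st = Σ Wₕ·x̄ₕ = 0.2425·47.0 + 0.0965·37.9 + 0.0577·45.5 + 0.3045·36.2 + 0.0564·42.1 + 0.2425·36.7 ≈ 39.9730...
→ 39.97.

39.97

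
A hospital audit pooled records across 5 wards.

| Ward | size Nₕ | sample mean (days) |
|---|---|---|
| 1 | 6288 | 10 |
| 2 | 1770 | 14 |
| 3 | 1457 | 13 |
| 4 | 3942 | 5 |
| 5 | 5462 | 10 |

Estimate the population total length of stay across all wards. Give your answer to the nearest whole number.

Estimate total by summing Nₕ·x̄ₕ over strata.
6288·10 + 1770·14 + 1457·13 + 3942·5 + 5462·10 = 62880 + 24780 + 18941 + 19710 + 54620 = 180931.

180931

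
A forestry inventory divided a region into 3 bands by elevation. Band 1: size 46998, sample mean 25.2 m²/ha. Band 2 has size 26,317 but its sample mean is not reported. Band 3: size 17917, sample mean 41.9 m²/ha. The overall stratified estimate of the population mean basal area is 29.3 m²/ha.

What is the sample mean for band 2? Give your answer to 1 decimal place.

Σ Nₕx̄ₕ = N·μ, so 26317·x̄_2 = 91232·29.3 − (46998·25.2 + 17917·41.9).
= 2673097.6 − 1935071.9 = 738025.7.
x̄_2 = 738025.7 / 26317 = 28.044... → 28.0.

28.0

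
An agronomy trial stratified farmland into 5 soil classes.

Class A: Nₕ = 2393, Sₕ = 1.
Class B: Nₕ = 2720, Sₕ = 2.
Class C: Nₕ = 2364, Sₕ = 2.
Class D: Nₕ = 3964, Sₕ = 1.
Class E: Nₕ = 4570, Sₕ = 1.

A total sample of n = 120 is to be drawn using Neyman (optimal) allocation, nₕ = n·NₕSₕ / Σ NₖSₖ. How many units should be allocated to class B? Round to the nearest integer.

Σ NₕSₕ = 2393·1 + 2720·2 + 2364·2 + 3964·1 + 4570·1 = 21095.
Share for B: 5440/21095 = 0.25788.
n_B = 120 × 0.25788 = 30.946... → 31.

31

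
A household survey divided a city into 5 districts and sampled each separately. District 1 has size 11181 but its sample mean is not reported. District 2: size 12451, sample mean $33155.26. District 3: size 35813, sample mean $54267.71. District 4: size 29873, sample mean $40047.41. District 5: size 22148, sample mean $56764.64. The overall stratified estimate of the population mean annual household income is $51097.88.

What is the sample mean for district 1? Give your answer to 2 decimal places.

79224.68

N = 11181 + 12451 + 35813 + 29873 + 22148 = 111466.
Overall total = μ·N = 51097.88·111466 = 5695676292.08.
Subtract the known strata: 12451·33155.26 + 35813·54267.71 + 29873·40047.41 + 22148·56764.64 = 4809865166.14.
Remaining total for district 1: 5695676292.08 − 4809865166.14 = 885811125.94.
Divide by its size: 885811125.94 / 11181 = 79224.6781... → 79224.68.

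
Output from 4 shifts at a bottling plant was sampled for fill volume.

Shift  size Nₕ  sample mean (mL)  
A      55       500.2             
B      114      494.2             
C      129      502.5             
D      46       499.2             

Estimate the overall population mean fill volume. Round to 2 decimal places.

x̄_st = (Σ Nₕx̄ₕ) / (Σ Nₕ) = (55·500.2 + 114·494.2 + 129·502.5 + 46·499.2) / 344
= 171635.5 / 344 = 498.9404... → 498.94.

498.94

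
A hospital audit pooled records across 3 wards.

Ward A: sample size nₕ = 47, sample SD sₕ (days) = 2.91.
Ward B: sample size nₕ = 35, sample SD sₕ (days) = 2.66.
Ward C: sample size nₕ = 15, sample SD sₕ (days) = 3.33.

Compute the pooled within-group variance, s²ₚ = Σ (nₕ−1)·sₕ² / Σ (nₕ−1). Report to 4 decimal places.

A: (47−1)·2.91² = 46·8.4681 = 389.5326
B: (35−1)·2.66² = 34·7.0756 = 240.5704
C: (15−1)·3.33² = 14·11.0889 = 155.2446
Numerator = 785.3476; denominator = Σ(nₕ−1) = 94.
s²ₚ = 785.3476/94 = 8.354762... → 8.3548.

8.3548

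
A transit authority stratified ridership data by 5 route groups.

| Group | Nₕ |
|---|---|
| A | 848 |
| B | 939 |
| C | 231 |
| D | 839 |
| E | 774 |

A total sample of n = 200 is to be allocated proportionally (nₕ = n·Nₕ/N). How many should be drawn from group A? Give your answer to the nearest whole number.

Share of group A = 848/3631 = 0.23354.
Allocate 200 × 0.23354 = 46.709... → 47.

47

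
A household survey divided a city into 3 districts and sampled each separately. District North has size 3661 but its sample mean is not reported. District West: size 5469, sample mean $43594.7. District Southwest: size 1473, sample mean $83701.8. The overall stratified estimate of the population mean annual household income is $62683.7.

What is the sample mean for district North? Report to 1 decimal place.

Σ Nₕx̄ₕ = N·μ, so 3661·x̄_North = 10603·62683.7 − (5469·43594.7 + 1473·83701.8).
= 664635271.1 − 361712165.7 = 302923105.4.
x̄_North = 302923105.4 / 3661 = 82743.268... → 82743.3.

82743.3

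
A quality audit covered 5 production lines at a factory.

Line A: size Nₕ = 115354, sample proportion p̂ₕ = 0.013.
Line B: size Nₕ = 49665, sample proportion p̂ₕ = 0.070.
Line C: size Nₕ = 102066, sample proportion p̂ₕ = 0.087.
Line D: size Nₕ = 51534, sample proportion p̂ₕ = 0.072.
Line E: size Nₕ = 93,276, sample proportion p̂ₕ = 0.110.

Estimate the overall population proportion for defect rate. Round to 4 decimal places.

N = 115354 + 49665 + 102066 + 51534 + 93276 = 411895.
Overall proportion = Σ (Nₕ/N)·p̂ₕ.
Σ Nₕp̂ₕ = 1499.602 + 3476.55 + 8879.742 + 3710.448 + 10260.36 = 27826.702.
27826.702 / 411895 = 0.067558... → 0.0676.

0.0676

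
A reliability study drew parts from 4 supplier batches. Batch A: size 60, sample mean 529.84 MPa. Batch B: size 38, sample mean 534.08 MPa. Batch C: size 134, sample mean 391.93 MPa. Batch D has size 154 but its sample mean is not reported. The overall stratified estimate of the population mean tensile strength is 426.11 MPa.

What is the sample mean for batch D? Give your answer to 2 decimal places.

388.79

Σ Nₕx̄ₕ = N·μ, so 154·x̄_D = 386·426.11 − (60·529.84 + 38·534.08 + 134·391.93).
= 164478.46 − 104604.06 = 59874.4.
x̄_D = 59874.4 / 154 = 388.7948... → 388.79.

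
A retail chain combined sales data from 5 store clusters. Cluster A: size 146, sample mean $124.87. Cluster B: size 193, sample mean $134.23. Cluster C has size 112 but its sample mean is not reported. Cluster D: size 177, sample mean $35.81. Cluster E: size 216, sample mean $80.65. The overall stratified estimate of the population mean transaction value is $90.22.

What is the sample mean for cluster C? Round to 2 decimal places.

73.66

N = 146 + 193 + 112 + 177 + 216 = 844.
Overall total = μ·N = 90.22·844 = 76145.68.
Subtract the known strata: 146·124.87 + 193·134.23 + 177·35.81 + 216·80.65 = 67896.18.
Remaining total for cluster C: 76145.68 − 67896.18 = 8249.5.
Divide by its size: 8249.5 / 112 = 73.6563... → 73.66.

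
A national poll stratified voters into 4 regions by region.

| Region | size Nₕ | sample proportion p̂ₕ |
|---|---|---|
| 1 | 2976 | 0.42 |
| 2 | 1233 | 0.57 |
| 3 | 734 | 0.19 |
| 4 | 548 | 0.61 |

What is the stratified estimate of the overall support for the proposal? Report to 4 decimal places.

N = 2976 + 1233 + 734 + 548 = 5491.
Overall proportion = Σ (Nₕ/N)·p̂ₕ.
Σ Nₕp̂ₕ = 1249.92 + 702.81 + 139.46 + 334.28 = 2426.47.
2426.47 / 5491 = 0.441899... → 0.4419.

0.4419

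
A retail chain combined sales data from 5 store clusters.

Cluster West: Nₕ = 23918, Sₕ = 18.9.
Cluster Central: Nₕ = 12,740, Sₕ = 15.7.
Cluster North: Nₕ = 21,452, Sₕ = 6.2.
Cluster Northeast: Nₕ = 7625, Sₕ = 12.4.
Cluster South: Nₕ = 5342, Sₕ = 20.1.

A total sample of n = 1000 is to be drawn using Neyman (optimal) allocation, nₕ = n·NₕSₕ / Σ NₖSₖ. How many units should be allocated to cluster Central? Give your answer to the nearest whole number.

203

Σ NₕSₕ = 23918·18.9 + 12740·15.7 + 21452·6.2 + 7625·12.4 + 5342·20.1 = 986994.8.
Share for Central: 200018/986994.8 = 0.20265.
n_Central = 1000 × 0.20265 = 202.654... → 203.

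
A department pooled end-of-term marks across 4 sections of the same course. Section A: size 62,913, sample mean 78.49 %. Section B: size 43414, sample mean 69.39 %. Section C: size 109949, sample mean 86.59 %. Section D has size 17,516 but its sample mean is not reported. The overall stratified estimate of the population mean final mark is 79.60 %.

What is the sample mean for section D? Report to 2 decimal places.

65.02

N = 62913 + 43414 + 109949 + 17516 = 233792.
Overall total = μ·N = 79.60·233792 = 18609843.2.
Subtract the known strata: 62913·78.49 + 43414·69.39 + 109949·86.59 = 17471022.74.
Remaining total for section D: 18609843.2 − 17471022.74 = 1138820.46.
Divide by its size: 1138820.46 / 17516 = 65.0160... → 65.02.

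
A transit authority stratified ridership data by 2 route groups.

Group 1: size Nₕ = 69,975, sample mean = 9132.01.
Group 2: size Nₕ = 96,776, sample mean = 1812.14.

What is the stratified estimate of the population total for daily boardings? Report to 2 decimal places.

1: 69975·9132.01 = 639012399.75
2: 96776·1812.14 = 175371660.64
τ̂ = Σ Nₕx̄ₕ = 814384060.39.

814384060.39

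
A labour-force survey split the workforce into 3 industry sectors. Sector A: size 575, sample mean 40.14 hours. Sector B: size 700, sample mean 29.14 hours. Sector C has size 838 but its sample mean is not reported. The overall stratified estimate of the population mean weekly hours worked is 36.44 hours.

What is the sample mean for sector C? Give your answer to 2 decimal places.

N = 575 + 700 + 838 = 2113.
Overall total = μ·N = 36.44·2113 = 76997.72.
Subtract the known strata: 575·40.14 + 700·29.14 = 43478.5.
Remaining total for sector C: 76997.72 − 43478.5 = 33519.22.
Divide by its size: 33519.22 / 838 = 39.9991... → 40.00.

40.00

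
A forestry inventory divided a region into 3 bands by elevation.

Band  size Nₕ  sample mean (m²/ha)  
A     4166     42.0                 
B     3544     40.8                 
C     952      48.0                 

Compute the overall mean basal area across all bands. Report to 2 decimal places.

42.17

N = 8662; weights Wₕ = Nₕ/N = (0.4810, 0.4091, 0.1099).
x̄_st = Σ Wₕ·x̄ₕ = 0.4810·42.0 + 0.4091·40.8 + 0.1099·48.0 ≈ 42.1685...
→ 42.17.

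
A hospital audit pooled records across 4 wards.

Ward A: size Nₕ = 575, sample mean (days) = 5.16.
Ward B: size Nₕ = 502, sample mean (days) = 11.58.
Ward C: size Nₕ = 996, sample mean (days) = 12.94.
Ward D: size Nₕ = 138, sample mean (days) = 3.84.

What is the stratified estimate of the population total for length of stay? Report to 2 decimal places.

Population total = Σ Nₕ·x̄ₕ (each stratum's size times its mean).
575·5.16 + 502·11.58 + 996·12.94 + 138·3.84 = 2967 + 5813.16 + 12888.24 + 529.92 = 22198.32.

22198.32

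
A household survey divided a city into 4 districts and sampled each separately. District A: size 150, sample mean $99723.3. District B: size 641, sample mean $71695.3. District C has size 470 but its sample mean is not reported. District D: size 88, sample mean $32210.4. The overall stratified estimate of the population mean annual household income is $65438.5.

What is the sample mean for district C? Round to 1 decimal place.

52184.8

N = 150 + 641 + 470 + 88 = 1349.
Overall total = μ·N = 65438.5·1349 = 88276536.5.
Subtract the known strata: 150·99723.3 + 641·71695.3 + 88·32210.4 = 63749697.5.
Remaining total for district C: 88276536.5 − 63749697.5 = 24526839.
Divide by its size: 24526839 / 470 = 52184.764... → 52184.8.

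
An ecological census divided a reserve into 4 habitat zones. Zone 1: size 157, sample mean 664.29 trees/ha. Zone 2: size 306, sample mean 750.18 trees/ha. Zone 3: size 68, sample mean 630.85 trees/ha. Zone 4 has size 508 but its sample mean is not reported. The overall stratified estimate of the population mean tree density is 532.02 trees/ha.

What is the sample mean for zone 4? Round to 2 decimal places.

N = 157 + 306 + 68 + 508 = 1039.
Overall total = μ·N = 532.02·1039 = 552768.78.
Subtract the known strata: 157·664.29 + 306·750.18 + 68·630.85 = 376746.41.
Remaining total for zone 4: 552768.78 − 376746.41 = 176022.37.
Divide by its size: 176022.37 / 508 = 346.5007... → 346.50.

346.50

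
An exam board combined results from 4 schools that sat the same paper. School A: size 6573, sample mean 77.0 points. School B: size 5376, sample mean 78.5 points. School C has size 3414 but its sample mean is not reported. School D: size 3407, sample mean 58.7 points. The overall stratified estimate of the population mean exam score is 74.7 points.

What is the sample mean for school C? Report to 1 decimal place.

80.3

N = 6573 + 5376 + 3414 + 3407 = 18770.
Overall total = μ·N = 74.7·18770 = 1402119.
Subtract the known strata: 6573·77.0 + 5376·78.5 + 3407·58.7 = 1128127.9.
Remaining total for school C: 1402119 − 1128127.9 = 273991.1.
Divide by its size: 273991.1 / 3414 = 80.255... → 80.3.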